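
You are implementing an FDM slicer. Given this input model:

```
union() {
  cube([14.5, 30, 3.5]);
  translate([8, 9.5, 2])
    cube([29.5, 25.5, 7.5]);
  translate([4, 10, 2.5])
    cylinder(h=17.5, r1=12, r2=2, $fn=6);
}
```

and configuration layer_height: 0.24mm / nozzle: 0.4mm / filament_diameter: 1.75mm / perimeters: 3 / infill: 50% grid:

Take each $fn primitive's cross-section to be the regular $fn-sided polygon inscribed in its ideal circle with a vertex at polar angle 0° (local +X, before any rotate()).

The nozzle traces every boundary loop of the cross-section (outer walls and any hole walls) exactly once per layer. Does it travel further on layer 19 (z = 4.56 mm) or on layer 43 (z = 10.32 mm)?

Layer 19 (z = 4.56): the cube does not reach this height (z outside [0, 3.5]); the cube at (8, 9.5) is present — its section is the full 29.5×25.5 rectangle (perimeter 110.00 mm); the cone at (4, 10) contributes a regular 6-gon of circumradius 10.823 (interpolated between r1=12 and r2=2 at t=0.118) (perimeter = 2·6·10.823·sin(180°/6) = 64.94 mm); Combining (union): the regions partially overlap (shared area 41.93 mm²), so the edge portions inside another operand are dropped and the merged outline is re-measured after clipping — boundary = 145.72 mm. So its perimeter = 145.72 mm. Layer 43 (z = 10.32): the cube is absent (z outside [0, 3.5]); the cube at (8, 9.5) does not reach this height (z outside [2, 9.5]); the cone at (4, 10) (r1=12→r2=2) has section circumradius 7.531 here — a regular 6-gon (perimeter = 2·6·7.531·sin(180°/6) = 45.19 mm); Combining (union): only the cone at (4, 10) is present, so the union is just that shape — boundary = 45.19 mm. So its perimeter = 45.19 mm. Layer 19 is larger (145.72 vs 45.19 mm).

layer 19 (z = 4.56 mm)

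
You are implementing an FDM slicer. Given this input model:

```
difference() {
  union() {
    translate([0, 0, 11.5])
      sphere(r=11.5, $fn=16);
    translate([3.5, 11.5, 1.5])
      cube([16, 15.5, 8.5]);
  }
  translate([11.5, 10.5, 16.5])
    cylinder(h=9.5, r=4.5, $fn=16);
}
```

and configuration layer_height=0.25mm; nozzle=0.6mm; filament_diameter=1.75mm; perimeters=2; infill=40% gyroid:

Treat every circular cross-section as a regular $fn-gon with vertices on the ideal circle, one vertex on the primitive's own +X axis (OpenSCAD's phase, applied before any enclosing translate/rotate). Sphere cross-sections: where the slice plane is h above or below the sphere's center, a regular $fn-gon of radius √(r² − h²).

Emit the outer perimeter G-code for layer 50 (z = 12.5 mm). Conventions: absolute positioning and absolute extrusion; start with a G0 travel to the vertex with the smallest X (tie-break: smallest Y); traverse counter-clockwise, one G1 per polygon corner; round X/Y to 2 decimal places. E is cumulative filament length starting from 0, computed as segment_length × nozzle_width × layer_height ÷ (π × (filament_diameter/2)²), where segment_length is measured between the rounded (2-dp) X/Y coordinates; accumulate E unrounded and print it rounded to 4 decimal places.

G0 X-11.46 Y0.00 Z12.50
G1 X-10.58 Y-4.38 E0.2786
G1 X-8.10 Y-8.10 E0.5574
G1 X-4.38 Y-10.58 E0.8362
G1 X0.00 Y-11.46 E1.1148
G1 X4.38 Y-10.58 E1.3935
G1 X8.10 Y-8.10 E1.6723
G1 X10.58 Y-4.38 E1.9511
G1 X11.46 Y0.00 E2.2297
G1 X10.58 Y4.38 E2.5083
G1 X8.10 Y8.10 E2.7871
G1 X4.38 Y10.58 E3.0659
G1 X0.00 Y11.46 E3.3445
G1 X-4.38 Y10.58 E3.6232
G1 X-8.10 Y8.10 E3.9020
G1 X-10.58 Y4.38 E4.1808
G1 X-11.46 Y0.00 E4.4594

At z = 12.5 mm: the r=11.5 sphere contributes a regular 16-gon of circumradius √(11.5²−1²) = 11.456; the cube at (3.5, 11.5) does not reach this height (z outside [1.5, 10]); Taking the union: only the r=11.5 sphere is present, so the union is just that shape — 1 connected region; the cylinder at (11.5, 10.5) is not intersected at this z (z outside [16.5, 26]); After the difference (first − rest): none of the subtracted shapes is present at this height, so that combined region is unchanged — 1 connected region. The outline is a single polygon with 16 vertices. Extrusion per mm of travel: 0.6 × 0.25 / (π × 0.875²) = 0.062363. Accumulating E over each segment gives final E = 4.4594.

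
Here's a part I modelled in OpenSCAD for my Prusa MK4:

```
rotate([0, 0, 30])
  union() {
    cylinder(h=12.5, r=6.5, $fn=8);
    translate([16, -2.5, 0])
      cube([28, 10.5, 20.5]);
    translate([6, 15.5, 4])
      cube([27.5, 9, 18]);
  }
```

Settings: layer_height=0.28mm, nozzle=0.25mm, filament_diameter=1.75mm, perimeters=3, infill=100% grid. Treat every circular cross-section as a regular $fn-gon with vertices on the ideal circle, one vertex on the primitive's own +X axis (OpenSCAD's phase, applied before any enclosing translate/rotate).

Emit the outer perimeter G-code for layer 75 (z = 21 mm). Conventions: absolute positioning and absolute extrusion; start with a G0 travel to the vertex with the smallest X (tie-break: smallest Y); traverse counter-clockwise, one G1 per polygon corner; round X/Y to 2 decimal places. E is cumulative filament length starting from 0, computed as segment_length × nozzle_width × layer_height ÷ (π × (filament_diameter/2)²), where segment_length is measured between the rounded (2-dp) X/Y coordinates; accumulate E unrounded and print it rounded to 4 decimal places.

At z = 21 mm: the cylinder does not reach this height (z outside [0, 12.5]); the cube at (16, -2.5) is not intersected at this z (z outside [0, 20.5]); the cube at (6, 15.5) is present — its section is the full 27.5×9 rectangle; Merging all regions: only the 27.5×9 cube at (6, 15.5) is present, so the union is just that shape — 1 connected region; (rotated 30° about Z; rotation is an isometry so areas/perimeters/island counts are preserved). The outline is a single polygon with 4 vertices. Extrusion per mm of travel: 0.25 × 0.28 / (π × 0.875²) = 0.029103. Accumulating E over each segment gives final E = 2.1245.

G0 X-7.05 Y24.22 Z21.00
G1 X-2.55 Y16.42 E0.2621
G1 X21.26 Y30.17 E1.0622
G1 X16.76 Y37.97 E1.3243
G1 X-7.05 Y24.22 E2.1245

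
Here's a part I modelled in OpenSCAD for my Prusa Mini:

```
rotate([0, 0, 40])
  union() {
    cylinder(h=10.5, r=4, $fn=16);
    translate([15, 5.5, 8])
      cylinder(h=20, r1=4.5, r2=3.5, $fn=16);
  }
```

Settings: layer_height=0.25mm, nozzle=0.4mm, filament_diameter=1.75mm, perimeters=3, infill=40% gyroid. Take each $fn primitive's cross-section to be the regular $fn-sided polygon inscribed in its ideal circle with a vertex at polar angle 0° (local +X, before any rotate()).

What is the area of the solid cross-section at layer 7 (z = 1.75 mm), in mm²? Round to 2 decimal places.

At z = 1.75 mm: the r=4 cylinder contributes a regular 16-gon of circumradius 4 (area = (16/2)·4.000²·sin(360°/16) = 48.98 mm²); the cone at (15, 5.5) is absent (z outside [8, 28]); Merging all regions: only the r=4 cylinder is present, so the union is just that shape — area = 48.98 mm²; (rotated 40° about Z; rotation is an isometry so areas/perimeters/island counts are preserved). Overall, the cross-section is a single solid region. Net area = 48.98 mm².

48.98 mm²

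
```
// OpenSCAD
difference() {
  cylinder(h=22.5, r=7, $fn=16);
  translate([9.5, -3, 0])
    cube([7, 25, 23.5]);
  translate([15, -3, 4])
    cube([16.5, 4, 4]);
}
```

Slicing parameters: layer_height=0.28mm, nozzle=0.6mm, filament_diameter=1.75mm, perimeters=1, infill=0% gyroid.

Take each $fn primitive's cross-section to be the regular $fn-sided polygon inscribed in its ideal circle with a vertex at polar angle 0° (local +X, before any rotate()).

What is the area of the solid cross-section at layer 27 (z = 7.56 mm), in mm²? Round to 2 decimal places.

At z = 7.56 mm: the r=7 cylinder contributes a regular 16-gon of circumradius 7 (area = (16/2)·7.000²·sin(360°/16) = 150.01 mm²); the cube at (9.5, -3) (footprint 7×25) is included at this height (area 175.00 mm²); the cube at (15, -3) is present — its section is the full 16.5×4 rectangle (area 66.00 mm²); After the difference (first − rest): starting from the r=7 cylinder (150.01 mm²), the 7×25 cube at (9.5, -3) misses the remaining region (no effect); the 16.5×4 cube at (15, -3) misses the remaining region (no effect) — area = 150.01 mm². Overall, the cross-section is a single solid region. Net area = 150.01 mm².

150.01 mm²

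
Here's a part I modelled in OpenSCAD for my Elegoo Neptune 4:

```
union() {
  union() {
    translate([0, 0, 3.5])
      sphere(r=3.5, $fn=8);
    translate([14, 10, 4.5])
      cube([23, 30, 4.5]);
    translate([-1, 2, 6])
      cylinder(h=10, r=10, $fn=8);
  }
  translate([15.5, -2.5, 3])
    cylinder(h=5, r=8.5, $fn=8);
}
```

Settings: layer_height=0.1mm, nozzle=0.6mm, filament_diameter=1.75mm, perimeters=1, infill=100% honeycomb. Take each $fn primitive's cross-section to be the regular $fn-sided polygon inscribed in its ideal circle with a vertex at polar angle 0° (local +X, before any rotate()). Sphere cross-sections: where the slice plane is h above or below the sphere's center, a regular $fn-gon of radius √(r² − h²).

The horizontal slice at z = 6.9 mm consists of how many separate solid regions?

At z = 6.9 mm: the r=3.5 sphere slices to a regular 8-gon of circumradius 0.831 (√(r²−h²) with h=3.4 from center); the cube at (14, 10) is present — its section is the full 23×30 rectangle; the r=10 cylinder at (-1, 2) gives a regular 8-gon of circumradius 10 (constant along its height); Merging all regions: the regions partially overlap (shared area 1.95 mm²), so overlapping operands fuse into one piece — 2 connected regions; the r=8.5 cylinder at (15.5, -2.5) gives a regular 8-gon of circumradius 8.5 (constant along its height); Combining (union): the regions partially overlap (shared area 0.63 mm²), so overlapping operands fuse into one piece — 2 connected regions. The result has 2 disconnected regions.

2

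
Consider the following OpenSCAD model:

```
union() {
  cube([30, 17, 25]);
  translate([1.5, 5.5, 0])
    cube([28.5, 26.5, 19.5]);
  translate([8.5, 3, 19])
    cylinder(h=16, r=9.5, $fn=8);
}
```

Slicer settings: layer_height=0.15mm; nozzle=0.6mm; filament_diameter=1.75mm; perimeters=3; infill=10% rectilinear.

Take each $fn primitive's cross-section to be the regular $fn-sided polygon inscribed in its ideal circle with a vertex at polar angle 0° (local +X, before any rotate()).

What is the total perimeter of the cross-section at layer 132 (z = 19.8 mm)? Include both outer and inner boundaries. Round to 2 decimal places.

At z = 19.8 mm: the cube (footprint 30×17) is included at this height (perimeter 94.00 mm); the cube at (1.5, 5.5) does not reach this height (z outside [0, 19.5]); the r=9.5 cylinder at (8.5, 3) contributes a regular 8-gon of circumradius 9.5 (perimeter = 2·8·9.500·sin(180°/8) = 58.17 mm); Merging all regions: the regions partially overlap (shared area 178.49 mm²), so the edge portions inside another operand are dropped and the merged outline is re-measured after clipping — boundary = 100.47 mm. Overall, the cross-section is a single solid region. Total boundary length (outer) = 100.47 mm.

100.47 mm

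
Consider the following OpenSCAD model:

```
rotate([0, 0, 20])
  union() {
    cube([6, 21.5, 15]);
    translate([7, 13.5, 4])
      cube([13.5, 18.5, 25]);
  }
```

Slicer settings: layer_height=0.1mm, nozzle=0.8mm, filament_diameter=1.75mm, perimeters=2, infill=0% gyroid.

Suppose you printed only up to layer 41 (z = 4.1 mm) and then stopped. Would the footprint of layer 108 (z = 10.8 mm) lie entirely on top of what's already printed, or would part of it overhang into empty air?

Compare the two slices. At z = 4.1: the cube (footprint 6×21.5) is included at this height (area 129.00 mm²); the 13.5×18.5 cube at (7, 13.5) contributes its full rectangle (area 249.75 mm²); Taking the union: the 2 present regions are separate (no shared area or edge), so areas and boundary lengths simply add and each stays a separate island — area = 378.75 mm²; (rotated 20° about Z; rotation is an isometry so areas/perimeters/island counts are preserved). At z = 10.8: the 6×21.5 cube contributes its full rectangle (area 129.00 mm²); the cube at (7, 13.5) is present — its section is the full 13.5×18.5 rectangle (area 249.75 mm²); Combining (union): the 2 present regions are separate (no shared area or edge), so areas and boundary lengths simply add and each stays a separate island — area = 378.75 mm²; (rotated 20° about Z; rotation is an isometry so areas/perimeters/island counts are preserved). Checking containment: the cross-section at z = 10.8 is a subset of the cross-section at z = 4.1.

entirely on top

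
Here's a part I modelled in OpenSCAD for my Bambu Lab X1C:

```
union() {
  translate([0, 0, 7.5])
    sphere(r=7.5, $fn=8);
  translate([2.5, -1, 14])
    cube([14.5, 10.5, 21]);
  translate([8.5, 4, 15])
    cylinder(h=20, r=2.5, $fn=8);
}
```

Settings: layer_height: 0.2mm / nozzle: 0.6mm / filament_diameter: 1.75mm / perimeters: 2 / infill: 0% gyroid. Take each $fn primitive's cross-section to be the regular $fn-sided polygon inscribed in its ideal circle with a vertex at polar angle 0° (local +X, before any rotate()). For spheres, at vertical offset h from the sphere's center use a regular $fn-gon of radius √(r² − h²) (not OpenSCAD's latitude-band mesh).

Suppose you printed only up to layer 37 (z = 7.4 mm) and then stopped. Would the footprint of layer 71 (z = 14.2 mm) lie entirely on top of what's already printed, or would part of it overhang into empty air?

part overhangs

Compare the two slices. At z = 7.4: the r=7.5 sphere contributes a regular 8-gon of circumradius √(7.5²−0.1²) = 7.499 (area = (8/2)·7.499²·sin(360°/8) = 159.07 mm²); the cube at (2.5, -1) is absent (z outside [14, 35]); the cylinder at (8.5, 4) is not intersected at this z (z outside [15, 35]); Combining (union): only the r=7.5 sphere is present, so the union is just that shape — area = 159.07 mm². At z = 14.2: the sphere: section is a regular 8-gon, circumradius = √(r²−h²) = √(7.5²−6.7²) = 3.370 (area = (8/2)·3.370²·sin(360°/8) = 32.13 mm²); the 14.5×10.5 cube at (2.5, -1) contributes its full rectangle (area 152.25 mm²); the cylinder at (8.5, 4) does not reach this height (z outside [15, 35]); Merging all regions: the regions partially overlap — summed areas 184.38 mm² minus the doubly-counted overlap 1.58 mm² gives 182.80 mm² — area = 182.80 mm². Checking containment: at z = 14.2 the cross-section extends beyond the z = 7.4 cross-section by about 125.14 mm².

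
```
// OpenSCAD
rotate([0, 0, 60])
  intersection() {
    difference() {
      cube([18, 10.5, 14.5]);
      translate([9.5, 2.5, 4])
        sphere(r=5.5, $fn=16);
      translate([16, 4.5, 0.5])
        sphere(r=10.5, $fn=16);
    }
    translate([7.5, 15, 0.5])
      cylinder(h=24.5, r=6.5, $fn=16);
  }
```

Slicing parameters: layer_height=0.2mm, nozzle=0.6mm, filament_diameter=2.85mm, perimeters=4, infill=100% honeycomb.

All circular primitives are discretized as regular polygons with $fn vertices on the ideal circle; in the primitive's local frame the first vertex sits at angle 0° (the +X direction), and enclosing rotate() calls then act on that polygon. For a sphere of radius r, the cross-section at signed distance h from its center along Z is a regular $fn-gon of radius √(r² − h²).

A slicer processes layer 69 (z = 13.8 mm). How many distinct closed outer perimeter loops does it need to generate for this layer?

1

At z = 13.8 mm: the cube is present — its section is the full 18×10.5 rectangle; the sphere at (9.5, 2.5) is not intersected at this z (|z−center|=9.800 > r=5.5); the sphere at (16, 4.5) is not intersected at this z (|z−center|=13.300 > r=10.5); Subtracting the remaining from the first: none of the subtracted shapes is present at this height, so the 18×10.5 cube is unchanged — 1 connected region; the cylinder at (7.5, 15): section is a regular 16-gon, circumradius r=6.5; Keeping only the common overlap: the r=6.5 cylinder at (7.5, 15) partially overlaps the result so far; clipping to the common part keeps 12.10 mm² — 1 connected region; (rotated 60° about Z; rotation is an isometry so areas/perimeters/island counts are preserved). The result has 1 disconnected region.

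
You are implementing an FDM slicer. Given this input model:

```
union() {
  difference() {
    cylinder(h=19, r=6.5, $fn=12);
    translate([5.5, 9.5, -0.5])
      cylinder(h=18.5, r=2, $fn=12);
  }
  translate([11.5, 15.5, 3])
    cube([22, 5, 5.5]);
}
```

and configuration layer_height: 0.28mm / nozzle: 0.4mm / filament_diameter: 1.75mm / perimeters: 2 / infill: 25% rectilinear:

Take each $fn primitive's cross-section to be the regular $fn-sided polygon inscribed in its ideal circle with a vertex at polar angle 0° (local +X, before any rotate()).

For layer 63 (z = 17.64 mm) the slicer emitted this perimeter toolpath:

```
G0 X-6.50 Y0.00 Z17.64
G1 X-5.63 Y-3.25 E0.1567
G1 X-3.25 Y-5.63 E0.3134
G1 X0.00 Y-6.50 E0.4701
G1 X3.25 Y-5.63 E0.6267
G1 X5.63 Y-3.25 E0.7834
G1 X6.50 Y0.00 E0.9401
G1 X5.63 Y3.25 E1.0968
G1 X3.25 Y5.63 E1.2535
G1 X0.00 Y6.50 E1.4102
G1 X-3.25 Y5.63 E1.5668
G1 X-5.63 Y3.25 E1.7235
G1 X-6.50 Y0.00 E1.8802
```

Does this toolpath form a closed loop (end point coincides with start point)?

Start point (G0): (-6.50, 0.00). End point (last G1): the path returns to the start — closed.

yes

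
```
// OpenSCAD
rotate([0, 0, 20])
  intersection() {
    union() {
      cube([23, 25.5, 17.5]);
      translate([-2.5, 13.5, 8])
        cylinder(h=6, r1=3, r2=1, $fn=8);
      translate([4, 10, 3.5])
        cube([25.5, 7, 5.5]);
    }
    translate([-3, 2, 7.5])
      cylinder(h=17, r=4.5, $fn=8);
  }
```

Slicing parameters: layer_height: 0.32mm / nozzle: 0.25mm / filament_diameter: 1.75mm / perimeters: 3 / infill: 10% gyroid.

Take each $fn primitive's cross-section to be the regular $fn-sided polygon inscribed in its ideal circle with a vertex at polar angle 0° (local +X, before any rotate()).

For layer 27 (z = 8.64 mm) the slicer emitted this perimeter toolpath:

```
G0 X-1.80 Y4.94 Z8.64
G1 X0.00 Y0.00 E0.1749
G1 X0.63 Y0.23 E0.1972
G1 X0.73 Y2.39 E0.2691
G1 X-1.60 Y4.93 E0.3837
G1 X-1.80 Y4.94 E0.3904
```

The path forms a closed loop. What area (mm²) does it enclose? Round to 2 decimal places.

4.87 mm²

Apply the shoelace formula to the sequence of (X, Y) vertices; enclosed area = 4.87 mm².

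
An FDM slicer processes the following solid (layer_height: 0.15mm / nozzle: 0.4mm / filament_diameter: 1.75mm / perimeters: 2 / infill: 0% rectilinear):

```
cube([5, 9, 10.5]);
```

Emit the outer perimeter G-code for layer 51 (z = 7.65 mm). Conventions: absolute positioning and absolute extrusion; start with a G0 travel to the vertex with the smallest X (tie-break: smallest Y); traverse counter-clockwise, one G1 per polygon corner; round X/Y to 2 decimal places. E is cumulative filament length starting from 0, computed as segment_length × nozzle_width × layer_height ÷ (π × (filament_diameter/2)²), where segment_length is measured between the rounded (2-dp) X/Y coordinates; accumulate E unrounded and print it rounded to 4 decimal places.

At z = 7.65 mm: the cube (footprint 5×9) is included at this height. The outline is a single polygon with 4 vertices. Extrusion per mm of travel: 0.4 × 0.15 / (π × 0.875²) = 0.024945. Accumulating E over each segment gives final E = 0.6985.

G0 X0.00 Y0.00 Z7.65
G1 X5.00 Y0.00 E0.1247
G1 X5.00 Y9.00 E0.3492
G1 X0.00 Y9.00 E0.4740
G1 X0.00 Y0.00 E0.6985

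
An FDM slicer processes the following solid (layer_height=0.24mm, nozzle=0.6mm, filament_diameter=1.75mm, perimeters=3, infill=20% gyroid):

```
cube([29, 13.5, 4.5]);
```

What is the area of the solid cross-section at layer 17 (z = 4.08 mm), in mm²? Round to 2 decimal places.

391.50 mm²

At z = 4.08 mm: the 29×13.5 cube contributes its full rectangle (area 391.50 mm²). Overall, the cross-section is a single solid region. Net area = 391.50 mm².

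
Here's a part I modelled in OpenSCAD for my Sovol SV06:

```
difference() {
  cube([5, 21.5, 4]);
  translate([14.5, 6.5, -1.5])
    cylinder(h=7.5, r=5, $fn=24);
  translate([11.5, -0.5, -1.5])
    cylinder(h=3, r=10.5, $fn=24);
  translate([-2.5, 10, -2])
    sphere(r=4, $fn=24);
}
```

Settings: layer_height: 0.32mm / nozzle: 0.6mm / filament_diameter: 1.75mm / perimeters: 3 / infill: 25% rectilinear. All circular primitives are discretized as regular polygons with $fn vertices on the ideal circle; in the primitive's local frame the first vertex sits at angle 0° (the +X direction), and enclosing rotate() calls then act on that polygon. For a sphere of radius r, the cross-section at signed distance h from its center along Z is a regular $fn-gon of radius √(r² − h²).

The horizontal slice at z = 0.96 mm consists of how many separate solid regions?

1

At z = 0.96 mm: the cube (footprint 5×21.5) is included at this height; the r=5 cylinder at (14.5, 6.5) contributes a regular 24-gon of circumradius 5; the r=10.5 cylinder at (11.5, -0.5) gives a regular 24-gon of circumradius 10.5 (constant along its height); the r=4 sphere at (-2.5, 10) contributes a regular 24-gon of circumradius √(4²−2.96²) = 2.690; Taking the first minus the rest: starting from the 5×21.5 cube, the r=5 cylinder at (14.5, 6.5) misses the remaining region (no effect); the r=10.5 cylinder at (11.5, -0.5) partially overlaps it — only the 20.45 mm² overlap (of its 342.42 mm²) is removed, clipping the outline; the r=4 sphere at (-2.5, 10) partially overlaps it — only the 0.22 mm² overlap (of its 22.48 mm²) is removed, clipping the outline — 1 connected region. The result has 1 disconnected region.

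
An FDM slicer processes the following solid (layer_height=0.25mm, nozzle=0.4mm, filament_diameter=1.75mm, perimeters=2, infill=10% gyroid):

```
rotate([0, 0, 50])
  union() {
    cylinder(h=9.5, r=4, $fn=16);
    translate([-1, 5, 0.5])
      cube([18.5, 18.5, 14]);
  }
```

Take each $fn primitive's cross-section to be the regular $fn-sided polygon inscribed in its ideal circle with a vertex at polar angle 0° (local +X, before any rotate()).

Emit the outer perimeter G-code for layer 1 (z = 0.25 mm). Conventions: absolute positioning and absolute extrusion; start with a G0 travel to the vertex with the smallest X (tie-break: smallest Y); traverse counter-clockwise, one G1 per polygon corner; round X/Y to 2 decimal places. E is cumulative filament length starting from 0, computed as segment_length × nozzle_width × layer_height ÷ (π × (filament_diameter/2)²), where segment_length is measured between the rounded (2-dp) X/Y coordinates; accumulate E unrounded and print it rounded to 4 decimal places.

G0 X-3.98 Y-0.35 Z0.25
G1 X-3.55 Y-1.85 E0.0649
G1 X-2.57 Y-3.06 E0.1296
G1 X-1.20 Y-3.81 E0.1945
G1 X0.35 Y-3.98 E0.2594
G1 X1.85 Y-3.55 E0.3242
G1 X3.06 Y-2.57 E0.3890
G1 X3.81 Y-1.20 E0.4539
G1 X3.98 Y0.35 E0.5187
G1 X3.55 Y1.85 E0.5836
G1 X2.57 Y3.06 E0.6484
G1 X1.20 Y3.81 E0.7133
G1 X-0.35 Y3.98 E0.7781
G1 X-1.85 Y3.55 E0.8430
G1 X-3.06 Y2.57 E0.9077
G1 X-3.81 Y1.20 E0.9727
G1 X-3.98 Y-0.35 E1.0375

At z = 0.25 mm: the r=4 cylinder contributes a regular 16-gon of circumradius 4; the cube at (-1, 5) does not reach this height (z outside [0.5, 14.5]); Merging all regions: only the r=4 cylinder is present, so the union is just that shape — 1 connected region; (rotated 50° about Z; rotation is an isometry so areas/perimeters/island counts are preserved). The outline is a single polygon with 16 vertices. Extrusion per mm of travel: 0.4 × 0.25 / (π × 0.875²) = 0.041575. Accumulating E over each segment gives final E = 1.0375.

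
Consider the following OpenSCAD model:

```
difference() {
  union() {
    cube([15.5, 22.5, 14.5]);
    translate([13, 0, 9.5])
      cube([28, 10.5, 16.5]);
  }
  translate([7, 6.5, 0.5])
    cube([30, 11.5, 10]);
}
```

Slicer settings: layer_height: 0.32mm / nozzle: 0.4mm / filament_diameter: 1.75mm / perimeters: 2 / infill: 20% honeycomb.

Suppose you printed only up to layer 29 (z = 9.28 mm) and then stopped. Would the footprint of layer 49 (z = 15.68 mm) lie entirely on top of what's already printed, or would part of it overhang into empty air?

part overhangs

Compare the two slices. At z = 9.28: the 15.5×22.5 cube contributes its full rectangle (area 348.75 mm²); the cube at (13, 0) is not intersected at this z (z outside [9.5, 26]); Combining (union): only the 15.5×22.5 cube is present, so the union is just that shape — area = 348.75 mm²; the cube at (7, 6.5) is present — its section is the full 30×11.5 rectangle (area 345.00 mm²); After the difference (first − rest): starting from that combined region (348.75 mm²), the 30×11.5 cube at (7, 6.5) partially overlaps it — only the 97.75 mm² overlap (of its 345.00 mm²) is removed, clipping the outline — area = 251.00 mm². At z = 15.68: the cube is absent (z outside [0, 14.5]); the cube at (13, 0) (footprint 28×10.5) is included at this height (area 294.00 mm²); Merging all regions: only the 28×10.5 cube at (13, 0) is present, so the union is just that shape — area = 294.00 mm²; the cube at (7, 6.5) does not reach this height (z outside [0.5, 10.5]); Taking the first minus the rest: none of the subtracted shapes is present at this height, so the result so far is unchanged — area = 294.00 mm². Checking containment: at z = 15.68 the cross-section extends beyond the z = 9.28 cross-section by about 277.75 mm².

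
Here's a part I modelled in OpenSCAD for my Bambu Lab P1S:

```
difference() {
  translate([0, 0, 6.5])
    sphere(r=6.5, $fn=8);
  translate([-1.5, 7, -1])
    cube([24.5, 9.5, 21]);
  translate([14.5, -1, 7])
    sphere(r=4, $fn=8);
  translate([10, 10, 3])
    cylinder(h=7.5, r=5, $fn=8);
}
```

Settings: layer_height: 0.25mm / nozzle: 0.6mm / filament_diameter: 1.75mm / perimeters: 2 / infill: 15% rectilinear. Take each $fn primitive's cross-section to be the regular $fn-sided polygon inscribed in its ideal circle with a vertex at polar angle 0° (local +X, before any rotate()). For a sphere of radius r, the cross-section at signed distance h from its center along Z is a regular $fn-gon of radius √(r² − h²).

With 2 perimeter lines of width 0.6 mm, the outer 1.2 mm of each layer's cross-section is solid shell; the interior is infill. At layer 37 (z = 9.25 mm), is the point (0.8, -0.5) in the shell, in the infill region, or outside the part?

At z = 9.25 mm: the r=6.5 sphere slices to a regular 8-gon of circumradius 5.890 (√(r²−h²) with h=2.75 from center); the 24.5×9.5 cube at (-1.5, 7) contributes its full rectangle; the sphere at (14.5, -1): section is a regular 8-gon, circumradius = √(r²−h²) = √(4²−2.25²) = 3.307; the r=5 cylinder at (10, 10) contributes a regular 8-gon of circumradius 5; Taking the first minus the rest: starting from the r=6.5 sphere, the 24.5×9.5 cube at (-1.5, 7) misses the remaining region (no effect); the r=4 sphere at (14.5, -1) misses the remaining region (no effect); the r=5 cylinder at (10, 10) misses the remaining region (no effect) — 1 connected region. Overall, the cross-section is a single solid region. The nearest boundary edge runs (5.89, 0.00)→(4.16, -4.16); distance from the point to it = 4.51 mm. The point is inside the cross-section and 4.51 mm from the nearest boundary — more than the 1.2 mm shell width (2 × 0.6), so it's in the infill interior.

infill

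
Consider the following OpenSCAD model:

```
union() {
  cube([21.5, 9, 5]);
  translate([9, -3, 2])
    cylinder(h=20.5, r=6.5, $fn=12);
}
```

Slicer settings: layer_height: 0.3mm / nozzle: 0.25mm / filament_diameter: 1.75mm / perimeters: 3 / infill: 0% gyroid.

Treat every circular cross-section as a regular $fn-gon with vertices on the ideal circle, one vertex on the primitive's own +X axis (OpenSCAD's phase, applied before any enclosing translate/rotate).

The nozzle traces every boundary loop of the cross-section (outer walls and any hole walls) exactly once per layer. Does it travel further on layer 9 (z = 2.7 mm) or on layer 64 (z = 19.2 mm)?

Layer 9 (z = 2.7): the 21.5×9 cube contributes its full rectangle (perimeter 61.00 mm); the r=6.5 cylinder at (9, -3) gives a regular 12-gon of circumradius 6.5 (constant along its height) (perimeter = 2·12·6.500·sin(180°/12) = 40.38 mm); Combining (union): the regions partially overlap (shared area 26.79 mm²), so the edge portions inside another operand are dropped and the merged outline is re-measured after clipping — boundary = 76.01 mm. So its perimeter = 76.01 mm. Layer 64 (z = 19.2): the cube is not intersected at this z (z outside [0, 5]); the r=6.5 cylinder at (9, -3) contributes a regular 12-gon of circumradius 6.5 (perimeter = 2·12·6.500·sin(180°/12) = 40.38 mm); Merging all regions: only the r=6.5 cylinder at (9, -3) is present, so the union is just that shape — boundary = 40.38 mm. So its perimeter = 40.38 mm. Layer 9 is larger (76.01 vs 40.38 mm).

layer 9 (z = 2.7 mm)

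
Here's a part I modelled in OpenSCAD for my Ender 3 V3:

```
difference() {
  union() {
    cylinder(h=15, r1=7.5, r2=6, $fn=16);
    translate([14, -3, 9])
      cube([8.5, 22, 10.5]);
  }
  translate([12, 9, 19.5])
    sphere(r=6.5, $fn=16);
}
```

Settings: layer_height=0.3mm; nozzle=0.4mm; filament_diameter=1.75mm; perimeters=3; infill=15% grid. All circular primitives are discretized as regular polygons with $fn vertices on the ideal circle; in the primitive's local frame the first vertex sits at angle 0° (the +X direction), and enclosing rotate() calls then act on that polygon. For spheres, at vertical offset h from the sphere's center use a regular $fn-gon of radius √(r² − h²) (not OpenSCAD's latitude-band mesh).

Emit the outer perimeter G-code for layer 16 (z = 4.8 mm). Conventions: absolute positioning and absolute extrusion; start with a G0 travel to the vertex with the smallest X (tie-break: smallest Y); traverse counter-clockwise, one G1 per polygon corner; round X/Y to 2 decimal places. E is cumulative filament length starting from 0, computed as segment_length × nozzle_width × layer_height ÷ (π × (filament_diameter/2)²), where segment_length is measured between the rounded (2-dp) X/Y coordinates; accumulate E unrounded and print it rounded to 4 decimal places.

At z = 4.8 mm: the cone contributes a regular 16-gon of circumradius 7.020 (interpolated between r1=7.5 and r2=6 at t=0.320); the cube at (14, -3) is absent (z outside [9, 19.5]); Merging all regions: only the cone is present, so the union is just that shape — 1 connected region; the sphere at (12, 9) does not reach this height (|z−center|=14.700 > r=6.5); Taking the first minus the rest: none of the subtracted shapes is present at this height, so that combined region is unchanged — 1 connected region. The outline is a single polygon with 16 vertices. Extrusion per mm of travel: 0.4 × 0.3 / (π × 0.875²) = 0.049890. Accumulating E over each segment gives final E = 2.1869.

G0 X-7.02 Y0.00 Z4.80
G1 X-6.49 Y-2.69 E0.1368
G1 X-4.96 Y-4.96 E0.2734
G1 X-2.69 Y-6.49 E0.4099
G1 X0.00 Y-7.02 E0.5467
G1 X2.69 Y-6.49 E0.6835
G1 X4.96 Y-4.96 E0.8201
G1 X6.49 Y-2.69 E0.9566
G1 X7.02 Y0.00 E1.0934
G1 X6.49 Y2.69 E1.2302
G1 X4.96 Y4.96 E1.3668
G1 X2.69 Y6.49 E1.5034
G1 X0.00 Y7.02 E1.6401
G1 X-2.69 Y6.49 E1.7769
G1 X-4.96 Y4.96 E1.9135
G1 X-6.49 Y2.69 E2.0501
G1 X-7.02 Y0.00 E2.1869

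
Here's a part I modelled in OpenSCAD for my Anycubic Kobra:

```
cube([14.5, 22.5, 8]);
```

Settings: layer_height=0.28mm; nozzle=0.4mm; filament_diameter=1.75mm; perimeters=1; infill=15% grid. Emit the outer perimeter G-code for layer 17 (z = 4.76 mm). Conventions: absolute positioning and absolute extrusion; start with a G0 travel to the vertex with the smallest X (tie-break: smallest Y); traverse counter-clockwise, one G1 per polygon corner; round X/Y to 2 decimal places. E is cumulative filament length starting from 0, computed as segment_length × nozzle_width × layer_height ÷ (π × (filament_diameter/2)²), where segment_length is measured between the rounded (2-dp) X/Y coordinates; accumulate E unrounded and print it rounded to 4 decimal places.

G0 X0.00 Y0.00 Z4.76
G1 X14.50 Y0.00 E0.6752
G1 X14.50 Y22.50 E1.7229
G1 X0.00 Y22.50 E2.3981
G1 X0.00 Y0.00 E3.4457

At z = 4.76 mm: the cube (footprint 14.5×22.5) is included at this height. The outline is a single polygon with 4 vertices. Extrusion per mm of travel: 0.4 × 0.28 / (π × 0.875²) = 0.046564. Accumulating E over each segment gives final E = 3.4457.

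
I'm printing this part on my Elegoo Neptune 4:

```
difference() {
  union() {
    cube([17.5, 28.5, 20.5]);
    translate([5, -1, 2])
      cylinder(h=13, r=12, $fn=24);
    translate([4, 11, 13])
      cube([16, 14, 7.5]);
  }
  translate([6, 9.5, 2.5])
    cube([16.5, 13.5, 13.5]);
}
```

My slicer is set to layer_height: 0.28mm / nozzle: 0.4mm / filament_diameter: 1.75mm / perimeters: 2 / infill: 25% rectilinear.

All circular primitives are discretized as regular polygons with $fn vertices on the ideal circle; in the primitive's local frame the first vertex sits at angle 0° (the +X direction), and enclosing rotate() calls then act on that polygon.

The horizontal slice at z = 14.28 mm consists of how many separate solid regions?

1

At z = 14.28 mm: the cube is present — its section is the full 17.5×28.5 rectangle; the r=12 cylinder at (5, -1) gives a regular 24-gon of circumradius 12 (constant along its height); the 16×14 cube at (4, 11) contributes its full rectangle; Merging all regions: the regions partially overlap (shared area 341.72 mm²), so overlapping operands fuse into one piece — 1 connected region; the 16.5×13.5 cube at (6, 9.5) contributes its full rectangle; After the difference (first − rest): starting from that combined region, the 16.5×13.5 cube at (6, 9.5) partially overlaps it — only the 185.25 mm² overlap (of its 222.75 mm²) is removed, clipping the outline — 1 connected region. The result has 1 disconnected region.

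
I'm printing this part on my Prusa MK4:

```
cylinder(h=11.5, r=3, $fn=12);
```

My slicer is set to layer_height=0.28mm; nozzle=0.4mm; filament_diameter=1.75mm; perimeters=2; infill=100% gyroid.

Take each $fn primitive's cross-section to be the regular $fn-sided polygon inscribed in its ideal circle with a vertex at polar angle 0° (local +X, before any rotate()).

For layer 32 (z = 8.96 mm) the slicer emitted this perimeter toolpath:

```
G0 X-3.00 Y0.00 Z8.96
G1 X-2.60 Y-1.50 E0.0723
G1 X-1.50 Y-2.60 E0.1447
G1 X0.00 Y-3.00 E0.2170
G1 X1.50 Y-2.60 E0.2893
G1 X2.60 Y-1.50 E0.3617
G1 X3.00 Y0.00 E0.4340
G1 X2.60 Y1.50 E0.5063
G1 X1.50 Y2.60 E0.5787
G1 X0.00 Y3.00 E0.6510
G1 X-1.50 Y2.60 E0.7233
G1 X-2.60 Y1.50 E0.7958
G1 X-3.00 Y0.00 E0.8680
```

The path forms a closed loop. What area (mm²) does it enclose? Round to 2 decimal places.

27.02 mm²

Apply the shoelace formula to the sequence of (X, Y) vertices; enclosed area = 27.02 mm².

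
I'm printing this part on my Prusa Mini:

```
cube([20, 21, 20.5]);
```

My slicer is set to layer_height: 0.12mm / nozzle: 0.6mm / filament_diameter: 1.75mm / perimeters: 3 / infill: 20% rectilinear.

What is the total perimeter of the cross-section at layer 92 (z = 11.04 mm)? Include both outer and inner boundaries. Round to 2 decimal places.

At z = 11.04 mm: the cube (footprint 20×21) is included at this height (perimeter 82.00 mm). Overall, the cross-section is a single solid region. Total boundary length (outer) = 82.00 mm.

82.00 mm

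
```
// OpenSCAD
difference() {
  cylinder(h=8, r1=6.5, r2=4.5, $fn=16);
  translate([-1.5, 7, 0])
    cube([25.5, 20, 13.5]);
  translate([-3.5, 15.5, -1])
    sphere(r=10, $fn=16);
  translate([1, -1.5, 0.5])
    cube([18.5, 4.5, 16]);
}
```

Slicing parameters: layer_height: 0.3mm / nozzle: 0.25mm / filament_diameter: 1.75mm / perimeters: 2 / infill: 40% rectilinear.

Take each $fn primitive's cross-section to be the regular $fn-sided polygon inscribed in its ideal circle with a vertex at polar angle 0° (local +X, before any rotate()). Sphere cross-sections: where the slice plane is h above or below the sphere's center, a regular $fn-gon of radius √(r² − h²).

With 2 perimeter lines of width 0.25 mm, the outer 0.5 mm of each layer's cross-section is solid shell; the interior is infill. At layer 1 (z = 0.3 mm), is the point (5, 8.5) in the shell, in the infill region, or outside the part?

outside

At z = 0.3 mm: the cone (r1=6.5→r2=4.5) has section circumradius 6.425 here — a regular 16-gon; the cube at (-1.5, 7) (footprint 25.5×20) is included at this height; the r=10 sphere at (-3.5, 15.5) contributes a regular 16-gon of circumradius √(10²−1.3²) = 9.915; the cube at (1, -1.5) does not reach this height (z outside [0.5, 16.5]); Subtracting the remaining from the first: starting from the cone, the 25.5×20 cube at (-1.5, 7) misses the remaining region (no effect); the r=10 sphere at (-3.5, 15.5) partially overlaps it — only the 0.40 mm² overlap (of its 300.97 mm²) is removed, clipping the outline — 1 connected region. Overall, the cross-section is a single solid region. The nearest boundary edge runs (2.46, 5.94)→(4.54, 4.54); distance from the point to it = 3.54 mm. The point is not inside any of the regions above, so it lies outside the cross-section (3.54 mm from the nearest boundary).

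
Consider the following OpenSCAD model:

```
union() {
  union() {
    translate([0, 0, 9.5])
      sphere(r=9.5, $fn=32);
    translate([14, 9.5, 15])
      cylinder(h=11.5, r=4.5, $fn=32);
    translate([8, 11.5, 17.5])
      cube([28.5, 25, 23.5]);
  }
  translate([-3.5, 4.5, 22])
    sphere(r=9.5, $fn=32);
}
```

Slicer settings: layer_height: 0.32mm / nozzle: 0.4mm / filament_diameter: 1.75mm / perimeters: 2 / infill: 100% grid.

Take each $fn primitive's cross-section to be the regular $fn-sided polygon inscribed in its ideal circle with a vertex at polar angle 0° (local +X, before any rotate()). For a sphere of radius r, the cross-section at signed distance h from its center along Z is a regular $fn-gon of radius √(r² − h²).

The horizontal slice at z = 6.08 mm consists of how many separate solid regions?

1

At z = 6.08 mm: the r=9.5 sphere slices to a regular 32-gon of circumradius 8.863 (√(r²−h²) with h=3.42 from center); the cylinder at (14, 9.5) is not intersected at this z (z outside [15, 26.5]); the cube at (8, 11.5) is absent (z outside [17.5, 41]); Taking the union: only the r=9.5 sphere is present, so the union is just that shape — 1 connected region; the sphere at (-3.5, 4.5) does not reach this height (|z−center|=15.920 > r=9.5); Merging all regions: only the result so far is present, so the union is just that shape — 1 connected region. The result has 1 disconnected region.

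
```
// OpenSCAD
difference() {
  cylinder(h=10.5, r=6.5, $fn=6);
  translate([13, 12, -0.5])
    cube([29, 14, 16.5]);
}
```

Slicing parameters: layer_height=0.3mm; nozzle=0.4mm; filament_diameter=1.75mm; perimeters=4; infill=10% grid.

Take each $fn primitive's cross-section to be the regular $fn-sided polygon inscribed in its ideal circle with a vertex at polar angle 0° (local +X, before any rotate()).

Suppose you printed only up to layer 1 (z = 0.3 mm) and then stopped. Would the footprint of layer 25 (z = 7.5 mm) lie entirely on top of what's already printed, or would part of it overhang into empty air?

entirely on top

Compare the two slices. At z = 0.3: the cylinder: section is a regular 6-gon, circumradius r=6.5 (area = (6/2)·6.500²·sin(360°/6) = 109.77 mm²); the cube at (13, 12) is present — its section is the full 29×14 rectangle (area 406.00 mm²); Subtracting the remaining from the first: starting from the r=6.5 cylinder (109.77 mm²), the 29×14 cube at (13, 12) misses the remaining region (no effect) — area = 109.77 mm². At z = 7.5: the r=6.5 cylinder contributes a regular 6-gon of circumradius 6.5 (area = (6/2)·6.500²·sin(360°/6) = 109.77 mm²); the cube at (13, 12) is present — its section is the full 29×14 rectangle (area 406.00 mm²); Taking the first minus the rest: starting from the r=6.5 cylinder (109.77 mm²), the 29×14 cube at (13, 12) misses the remaining region (no effect) — area = 109.77 mm². Checking containment: the cross-section at z = 7.5 is a subset of the cross-section at z = 0.3.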